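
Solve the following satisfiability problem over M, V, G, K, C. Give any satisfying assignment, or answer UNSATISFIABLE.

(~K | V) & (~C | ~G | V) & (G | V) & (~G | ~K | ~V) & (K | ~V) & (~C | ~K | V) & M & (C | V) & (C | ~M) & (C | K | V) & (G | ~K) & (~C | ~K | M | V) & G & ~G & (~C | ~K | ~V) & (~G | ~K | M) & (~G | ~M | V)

The formula is unsatisfiable.

Case G = True:
  Clause (~G) is falsified — contradiction.
Case G = False:
  Clause (G) is falsified — contradiction.
Both cases fail, so the formula is unsatisfiable.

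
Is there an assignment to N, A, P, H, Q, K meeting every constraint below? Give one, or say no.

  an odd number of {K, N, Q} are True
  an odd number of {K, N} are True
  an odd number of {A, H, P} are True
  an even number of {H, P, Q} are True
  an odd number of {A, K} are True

N = True, A = True, P = False, H = False, Q = False, K = False

{K, N, Q}: 1 true → odd ✓
{K, N}: 1 true → odd ✓
{A, H, P}: 1 true → odd ✓
{H, P, Q}: 0 true → even ✓
{A, K}: 1 true → odd ✓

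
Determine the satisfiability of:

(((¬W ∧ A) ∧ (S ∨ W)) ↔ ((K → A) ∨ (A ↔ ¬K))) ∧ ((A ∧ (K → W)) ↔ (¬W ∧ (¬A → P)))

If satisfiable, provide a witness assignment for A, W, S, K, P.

A=T, W=F, S=T, K=F, P=F

  ((¬W ∧ A) ∧ (S ∨ W)) ↔ ((K → A) ∨ (A ↔ ¬K)) = True
    (¬W ∧ A) ∧ (S ∨ W) = True
      ¬W ∧ A = True
        ¬W = True
      S ∨ W = True
    (K → A) ∨ (A ↔ ¬K) = True
      K → A = True
      A ↔ ¬K = True
        ¬K = True
  (A ∧ (K → W)) ↔ (¬W ∧ (¬A → P)) = True
    A ∧ (K → W) = True
      K → W = True
    ¬W ∧ (¬A → P) = True
      ¬W = True
      ¬A → P = True
        ¬A = False
Both conjuncts True, so the formula holds.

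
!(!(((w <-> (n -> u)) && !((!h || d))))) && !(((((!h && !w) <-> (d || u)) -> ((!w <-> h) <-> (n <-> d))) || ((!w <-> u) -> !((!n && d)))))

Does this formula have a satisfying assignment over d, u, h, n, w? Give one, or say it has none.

Unsatisfiable

The conjunct !(((((!h && !w) <-> (d || u)) -> ((!w <-> h) <-> (n <-> d))) || ((!w <-> u) -> !((!n && d))))) is unsatisfiable on its own:
  d = True: simplifies to !((((!h && !w) -> ((!w <-> h) <-> n)) || ((!w <-> u) -> !(!n)))).
    w = True: this becomes !((True || (!u -> !(!n)))) = False.
    w = False: simplifies to !(((!h -> (h <-> n)) || (u -> !(!n)))).
      h = True: this becomes !((True || (u -> !(!n)))) = False.
      h = False: simplifies to !((!n || (u -> !(!n)))).
        n = True: this becomes !((False || True)) = False.
        n = False: this becomes !((True || !u)) = False.
  d = False: this becomes !(((((!h && !w) <-> u) -> ((!w <-> h) <-> !n)) || True)) = False.
So the whole conjunction is unsatisfiable.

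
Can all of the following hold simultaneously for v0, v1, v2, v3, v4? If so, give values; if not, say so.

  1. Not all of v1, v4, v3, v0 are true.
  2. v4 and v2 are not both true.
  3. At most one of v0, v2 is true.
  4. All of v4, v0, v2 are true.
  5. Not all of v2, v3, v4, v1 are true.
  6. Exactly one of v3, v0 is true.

Case v0 = True:
  (3) with v0=T forces v2 = False.
  Constraint (4) is violated (v2=F) — contradiction.
Case v0 = False:
  Constraint (4) is violated (v0=F) — contradiction.
Both cases fail — unsatisfiable.

No satisfying assignment exists.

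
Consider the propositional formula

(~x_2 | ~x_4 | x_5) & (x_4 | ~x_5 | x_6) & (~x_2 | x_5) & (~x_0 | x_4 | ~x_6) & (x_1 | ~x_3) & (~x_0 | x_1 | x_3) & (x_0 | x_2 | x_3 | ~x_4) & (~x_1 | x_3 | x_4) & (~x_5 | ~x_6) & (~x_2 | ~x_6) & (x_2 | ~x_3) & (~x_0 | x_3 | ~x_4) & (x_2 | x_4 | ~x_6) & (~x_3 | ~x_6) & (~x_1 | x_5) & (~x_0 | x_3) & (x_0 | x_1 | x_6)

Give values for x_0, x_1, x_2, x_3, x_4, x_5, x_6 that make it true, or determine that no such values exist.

x_0=T; x_1=T; x_2=T; x_3=T; x_4=T; x_5=T; x_6=F

Set x_0 = True.
  then (~x_0 | x_3) forces x_3 = True.
  then (x_1 | ~x_3) forces x_1 = True.
  then (x_2 | ~x_3) forces x_2 = True.
  then (~x_3 | ~x_6) forces x_6 = False.
  then (~x_1 | x_5) forces x_5 = True.
  then (x_4 | ~x_5 | x_6) forces x_4 = True.
All clauses satisfied.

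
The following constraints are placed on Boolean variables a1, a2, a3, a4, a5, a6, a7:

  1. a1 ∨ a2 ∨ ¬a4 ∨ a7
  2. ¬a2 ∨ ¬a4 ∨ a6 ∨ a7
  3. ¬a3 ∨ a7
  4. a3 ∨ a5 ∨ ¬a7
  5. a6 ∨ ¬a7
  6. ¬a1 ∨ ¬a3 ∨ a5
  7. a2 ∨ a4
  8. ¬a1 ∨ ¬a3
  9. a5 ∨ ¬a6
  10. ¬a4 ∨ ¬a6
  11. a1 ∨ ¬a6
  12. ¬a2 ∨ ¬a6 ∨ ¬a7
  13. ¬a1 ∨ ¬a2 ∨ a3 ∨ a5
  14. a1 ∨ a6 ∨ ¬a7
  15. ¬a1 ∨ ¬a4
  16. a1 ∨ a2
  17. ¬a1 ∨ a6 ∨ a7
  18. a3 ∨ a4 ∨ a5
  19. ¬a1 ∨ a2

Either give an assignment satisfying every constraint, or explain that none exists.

Set a1 = True.
  then (¬a1 ∨ ¬a3) forces a3 = False.
  then (¬a1 ∨ ¬a4) forces a4 = False.
  then (a3 ∨ a4 ∨ a5) forces a5 = True.
  then (¬a1 ∨ a2) forces a2 = True.
Set a6 = True.
  then (¬a2 ∨ ¬a6 ∨ ¬a7) forces a7 = False.
All clauses satisfied.

a1 = True, a2 = True, a3 = False, a4 = False, a5 = True, a6 = True, a7 = False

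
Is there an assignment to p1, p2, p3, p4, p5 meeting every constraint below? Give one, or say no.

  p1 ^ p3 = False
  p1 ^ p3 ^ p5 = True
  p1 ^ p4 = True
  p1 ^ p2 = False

p1 = True, p2 = True, p3 = True, p4 = False, p5 = True

p1 ^ p3 = T ^ T = False ✓
p1 ^ p3 ^ p5 = T ^ T ^ T = True ✓
p1 ^ p4 = T ^ F = True ✓
p1 ^ p2 = T ^ T = False ✓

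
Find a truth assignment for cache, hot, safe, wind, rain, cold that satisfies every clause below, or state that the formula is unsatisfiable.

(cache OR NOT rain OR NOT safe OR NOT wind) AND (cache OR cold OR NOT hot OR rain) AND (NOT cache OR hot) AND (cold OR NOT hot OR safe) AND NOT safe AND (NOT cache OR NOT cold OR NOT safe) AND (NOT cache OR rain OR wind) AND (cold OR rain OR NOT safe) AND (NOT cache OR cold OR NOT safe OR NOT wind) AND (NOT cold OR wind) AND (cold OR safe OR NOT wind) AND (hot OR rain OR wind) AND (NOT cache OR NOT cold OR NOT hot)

Unit clause (NOT safe) forces safe = False.
Try cache = True:
  (NOT cache OR hot) forces hot = True.
  (cold OR NOT hot OR safe) forces cold = True.
  clause (NOT cache OR NOT cold OR NOT hot) is falsified — backtrack.
So cache = False.
Set hot = False.
Set wind = True.
  then (cold OR safe OR NOT wind) forces cold = True.
Set rain = True.
All clauses satisfied.

cache=F; hot=F; safe=F; wind=T; rain=T; cold=T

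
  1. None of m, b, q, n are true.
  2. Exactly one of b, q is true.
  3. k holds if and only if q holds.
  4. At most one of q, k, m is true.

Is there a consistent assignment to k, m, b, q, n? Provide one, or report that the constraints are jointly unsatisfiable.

Case m = True:
  Constraint (1) is violated (m=T) — contradiction.
Case m = False:
  (1) forces b = False.
  (1) forces q = False.
  Constraint (2) is violated (b=F, q=F) — contradiction.
Both cases fail — unsatisfiable.

Unsatisfiable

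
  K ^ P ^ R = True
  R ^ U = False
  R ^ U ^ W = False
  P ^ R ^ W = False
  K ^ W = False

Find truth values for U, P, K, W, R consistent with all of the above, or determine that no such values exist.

Adding constraints 1, 4, 5 mod 2: every variable appears an even number of times on the left, so the left side is 0.
But the right sides sum to 1 (mod 2). 0 ≠ 1 — the system is inconsistent.

UNSATISFIABLE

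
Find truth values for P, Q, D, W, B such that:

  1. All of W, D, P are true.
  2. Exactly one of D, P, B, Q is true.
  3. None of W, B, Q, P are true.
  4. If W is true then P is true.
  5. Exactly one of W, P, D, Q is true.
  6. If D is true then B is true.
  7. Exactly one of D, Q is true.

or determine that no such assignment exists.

Case P = True:
  Constraint (3) is violated (P=T) — contradiction.
Case P = False:
  Constraint (1) is violated (P=F) — contradiction.
Both cases fail — unsatisfiable.

Unsatisfiable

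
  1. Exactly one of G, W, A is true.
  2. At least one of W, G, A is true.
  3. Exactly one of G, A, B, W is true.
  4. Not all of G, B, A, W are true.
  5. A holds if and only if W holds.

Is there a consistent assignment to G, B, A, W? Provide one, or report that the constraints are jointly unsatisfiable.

G = True, B = False, A = False, W = False

  (1) {G, W, A}: 1 true — exactly one ✓
  (2) {W, G, A}: 1 true — at least one ✓
  (3) {G, A, B, W}: 1 true — exactly one ✓
  (4) {G, B, A, W}: 1/4 true — not all ✓
  (5) A=F, W=F — same ✓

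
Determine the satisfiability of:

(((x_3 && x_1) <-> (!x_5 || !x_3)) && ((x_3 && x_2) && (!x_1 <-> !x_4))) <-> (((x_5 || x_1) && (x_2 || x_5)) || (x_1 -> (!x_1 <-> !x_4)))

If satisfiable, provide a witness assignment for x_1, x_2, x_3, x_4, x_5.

x_1 = True; x_2 = False; x_3 = False; x_4 = False; x_5 = False

  (((x_3 && x_1) <-> (!x_5 || !x_3)) && ((x_3 && x_2) && (!x_1 <-> !x_4))) <-> (((x_5 || x_1) && (x_2 || x_5)) || (x_1 -> (!x_1 <-> !x_4))) = True
    ((x_3 && x_1) <-> (!x_5 || !x_3)) && ((x_3 && x_2) && (!x_1 <-> !x_4)) = False
      (x_3 && x_1) <-> (!x_5 || !x_3) = False
        x_3 && x_1 = False
        !x_5 || !x_3 = True
          !x_5 = True
          !x_3 = True
      (x_3 && x_2) && (!x_1 <-> !x_4) = False
        x_3 && x_2 = False
        !x_1 <-> !x_4 = False
          !x_1 = False
          !x_4 = True
    ((x_5 || x_1) && (x_2 || x_5)) || (x_1 -> (!x_1 <-> !x_4)) = False
      (x_5 || x_1) && (x_2 || x_5) = False
        x_5 || x_1 = True
        x_2 || x_5 = False
      x_1 -> (!x_1 <-> !x_4) = False
        !x_1 <-> !x_4 = False
          !x_1 = False
          !x_4 = True
The formula evaluates to True.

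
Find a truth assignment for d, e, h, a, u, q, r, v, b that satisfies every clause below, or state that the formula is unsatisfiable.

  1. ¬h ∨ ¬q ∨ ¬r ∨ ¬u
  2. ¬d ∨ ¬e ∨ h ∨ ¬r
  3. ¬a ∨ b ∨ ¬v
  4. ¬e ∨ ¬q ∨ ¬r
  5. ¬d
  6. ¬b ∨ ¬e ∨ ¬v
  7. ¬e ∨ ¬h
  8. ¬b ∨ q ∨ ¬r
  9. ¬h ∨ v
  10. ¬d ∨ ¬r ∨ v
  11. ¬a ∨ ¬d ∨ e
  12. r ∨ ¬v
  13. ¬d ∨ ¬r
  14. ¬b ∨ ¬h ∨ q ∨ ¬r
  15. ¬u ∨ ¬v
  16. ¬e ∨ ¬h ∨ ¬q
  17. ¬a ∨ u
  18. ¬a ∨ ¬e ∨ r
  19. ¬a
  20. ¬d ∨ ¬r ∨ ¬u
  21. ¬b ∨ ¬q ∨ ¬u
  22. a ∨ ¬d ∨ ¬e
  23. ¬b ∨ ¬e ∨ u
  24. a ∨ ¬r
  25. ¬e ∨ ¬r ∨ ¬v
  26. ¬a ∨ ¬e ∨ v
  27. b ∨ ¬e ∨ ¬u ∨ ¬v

Unit clause (¬d) forces d = False.
Unit clause (¬a) forces a = False.
In (a ∨ ¬r) only ¬r is left, so r = False.
In (r ∨ ¬v) only ¬v is left, so v = False.
In (¬h ∨ v) only ¬h is left, so h = False.
Set e = False.
Set u = True.
Set q = False.
Set b = True.
All clauses satisfied.

d = False; e = False; h = False; a = False; u = True; q = False; r = False; v = False; b = True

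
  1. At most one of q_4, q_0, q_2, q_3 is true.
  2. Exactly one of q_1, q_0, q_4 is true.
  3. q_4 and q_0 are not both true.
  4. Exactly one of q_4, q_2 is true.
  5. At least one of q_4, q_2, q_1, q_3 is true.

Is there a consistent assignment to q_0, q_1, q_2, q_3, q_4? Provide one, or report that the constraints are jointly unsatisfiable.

q_0=F; q_1=T; q_2=T; q_3=F; q_4=F

  (1) {q_4, q_0, q_2, q_3}: 1 true — at most one ✓
  (2) {q_1, q_0, q_4}: 1 true — exactly one ✓
  (3) q_4=F, q_0=F — not both ✓
  (4) {q_4, q_2}: 1 true — exactly one ✓
  (5) {q_4, q_2, q_1, q_3}: 2 true — at least one ✓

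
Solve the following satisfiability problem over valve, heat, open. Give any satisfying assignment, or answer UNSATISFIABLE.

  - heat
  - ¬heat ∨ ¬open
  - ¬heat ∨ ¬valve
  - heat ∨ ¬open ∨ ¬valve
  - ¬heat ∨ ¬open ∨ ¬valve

Unit clause (heat) forces heat = True.
In (¬heat ∨ ¬open) only ¬open is left, so open = False.
In (¬heat ∨ ¬valve) only ¬valve is left, so valve = False.
Check each clause:
  (heat): heat holds.
  (¬heat ∨ ¬open): ¬open holds.
  (¬heat ∨ ¬valve): ¬valve holds.
  (heat ∨ ¬open ∨ ¬valve): heat holds.
  (¬heat ∨ ¬open ∨ ¬valve): ¬open holds.
All clauses satisfied.

valve: False, heat: True, open: False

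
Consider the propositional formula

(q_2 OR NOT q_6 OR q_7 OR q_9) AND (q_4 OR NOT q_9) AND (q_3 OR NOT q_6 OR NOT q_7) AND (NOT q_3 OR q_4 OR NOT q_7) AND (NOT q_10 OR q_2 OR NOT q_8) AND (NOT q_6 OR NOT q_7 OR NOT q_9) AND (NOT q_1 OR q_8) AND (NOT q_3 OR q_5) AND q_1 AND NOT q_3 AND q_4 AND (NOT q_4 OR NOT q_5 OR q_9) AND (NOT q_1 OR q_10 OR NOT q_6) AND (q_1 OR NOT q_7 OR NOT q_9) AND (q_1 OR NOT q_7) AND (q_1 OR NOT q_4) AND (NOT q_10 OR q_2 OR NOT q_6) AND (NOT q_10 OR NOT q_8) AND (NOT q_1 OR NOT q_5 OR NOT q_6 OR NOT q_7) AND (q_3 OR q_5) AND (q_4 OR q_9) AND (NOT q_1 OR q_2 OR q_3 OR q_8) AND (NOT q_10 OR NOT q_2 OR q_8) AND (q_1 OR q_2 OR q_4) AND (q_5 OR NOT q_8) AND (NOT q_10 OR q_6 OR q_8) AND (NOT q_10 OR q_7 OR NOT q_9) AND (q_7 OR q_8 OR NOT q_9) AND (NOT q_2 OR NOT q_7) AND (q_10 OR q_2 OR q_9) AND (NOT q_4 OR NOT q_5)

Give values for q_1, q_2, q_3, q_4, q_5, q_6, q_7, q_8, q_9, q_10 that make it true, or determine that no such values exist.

Case q_5 = True:
  (q_1) forces q_1 = True.
  (NOT q_1 OR q_8) forces q_8 = True.
  (NOT q_3) forces q_3 = False.
  (q_4) forces q_4 = True.
  Clause (NOT q_4 OR NOT q_5) is falsified — contradiction.
Case q_5 = False:
  (NOT q_3 OR q_5) forces q_3 = False.
  Clause (q_3 OR q_5) is falsified — contradiction.
Both cases fail, so the formula is unsatisfiable.

Unsatisfiable — no assignment works.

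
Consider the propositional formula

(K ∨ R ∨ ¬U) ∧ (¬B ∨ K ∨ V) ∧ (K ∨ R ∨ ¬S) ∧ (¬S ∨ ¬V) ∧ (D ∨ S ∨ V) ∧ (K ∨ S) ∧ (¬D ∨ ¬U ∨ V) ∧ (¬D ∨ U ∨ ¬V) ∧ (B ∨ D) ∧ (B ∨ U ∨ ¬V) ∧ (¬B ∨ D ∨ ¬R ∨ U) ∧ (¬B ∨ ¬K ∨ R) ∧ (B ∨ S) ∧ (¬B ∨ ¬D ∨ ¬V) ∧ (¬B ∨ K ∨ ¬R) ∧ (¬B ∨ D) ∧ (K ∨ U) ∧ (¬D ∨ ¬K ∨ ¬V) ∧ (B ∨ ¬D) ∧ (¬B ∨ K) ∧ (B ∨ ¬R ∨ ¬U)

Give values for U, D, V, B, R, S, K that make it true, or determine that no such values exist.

Set U = False.
  then (K ∨ U) forces K = True.
Set D = True.
  then (¬D ∨ U ∨ ¬V) forces V = False.
  then (B ∨ ¬D) forces B = True.
  then (¬B ∨ ¬K ∨ R) forces R = True.
Set S = True.
All clauses satisfied.

U = False, D = True, V = False, B = True, R = True, S = True, K = True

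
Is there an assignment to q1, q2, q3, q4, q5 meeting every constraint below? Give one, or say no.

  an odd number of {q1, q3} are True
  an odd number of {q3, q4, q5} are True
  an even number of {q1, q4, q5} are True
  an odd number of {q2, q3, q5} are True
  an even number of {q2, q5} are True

q1: False; q2: True; q3: True; q4: True; q5: True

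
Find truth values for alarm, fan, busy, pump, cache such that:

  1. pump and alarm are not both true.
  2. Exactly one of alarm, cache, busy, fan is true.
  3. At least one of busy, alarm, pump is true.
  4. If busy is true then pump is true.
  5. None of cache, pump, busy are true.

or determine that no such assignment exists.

alarm = True, fan = False, busy = False, pump = False, cache = False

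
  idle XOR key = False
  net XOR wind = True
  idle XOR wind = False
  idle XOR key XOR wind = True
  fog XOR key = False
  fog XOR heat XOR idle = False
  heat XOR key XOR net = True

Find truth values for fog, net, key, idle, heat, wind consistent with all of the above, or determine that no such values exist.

fog: True; net: False; key: True; idle: True; heat: False; wind: True

idle XOR key = T XOR T = False ✓
net XOR wind = F XOR T = True ✓
idle XOR wind = T XOR T = False ✓
idle XOR key XOR wind = T XOR T XOR T = True ✓
fog XOR key = T XOR T = False ✓
fog XOR heat XOR idle = T XOR F XOR T = False ✓
heat XOR key XOR net = F XOR T XOR F = True ✓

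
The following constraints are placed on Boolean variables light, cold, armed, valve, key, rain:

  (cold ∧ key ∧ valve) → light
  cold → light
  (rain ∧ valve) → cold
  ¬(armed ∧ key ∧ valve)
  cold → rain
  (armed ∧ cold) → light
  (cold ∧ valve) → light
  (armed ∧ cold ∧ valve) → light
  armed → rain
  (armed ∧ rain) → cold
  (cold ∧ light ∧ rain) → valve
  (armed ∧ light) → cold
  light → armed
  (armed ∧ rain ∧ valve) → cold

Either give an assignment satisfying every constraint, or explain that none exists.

Set light = False.
  then (¬cold ∨ light) forces cold = False.
Try armed = True:
  (¬armed ∨ cold ∨ ¬rain) forces rain = False.
  clause (¬armed ∨ rain) is falsified — backtrack.
So armed = False.
Set valve = False.
Set key = True.
Set rain = True.
All clauses satisfied.

light=F, cold=F, armed=F, valve=F, key=T, rain=T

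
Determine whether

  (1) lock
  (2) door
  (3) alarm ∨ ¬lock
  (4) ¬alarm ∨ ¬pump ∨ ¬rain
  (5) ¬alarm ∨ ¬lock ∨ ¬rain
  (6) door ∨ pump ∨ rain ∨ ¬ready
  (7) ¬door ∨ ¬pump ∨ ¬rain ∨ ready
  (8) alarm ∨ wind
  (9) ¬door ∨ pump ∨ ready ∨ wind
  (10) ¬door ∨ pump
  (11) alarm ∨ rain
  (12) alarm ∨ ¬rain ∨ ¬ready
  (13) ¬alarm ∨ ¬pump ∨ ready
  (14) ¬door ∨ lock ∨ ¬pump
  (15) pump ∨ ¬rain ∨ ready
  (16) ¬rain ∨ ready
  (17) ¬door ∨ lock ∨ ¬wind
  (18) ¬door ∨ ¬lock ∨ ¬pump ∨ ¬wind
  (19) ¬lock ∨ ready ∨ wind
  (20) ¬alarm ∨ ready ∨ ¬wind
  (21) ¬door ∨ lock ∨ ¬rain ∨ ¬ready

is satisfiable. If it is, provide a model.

Unit clause (lock) forces lock = True.
Unit clause (door) forces door = True.
In (alarm ∨ ¬lock) only alarm is left, so alarm = True.
In (¬alarm ∨ ¬lock ∨ ¬rain) only ¬rain is left, so rain = False.
In (¬door ∨ pump) only pump is left, so pump = True.
In (¬alarm ∨ ¬pump ∨ ready) only ready is left, so ready = True.
In (¬door ∨ ¬lock ∨ ¬pump ∨ ¬wind) only ¬wind is left, so wind = False.
All clauses satisfied.

alarm=T; rain=F; wind=F; lock=T; door=T; pump=T; ready=T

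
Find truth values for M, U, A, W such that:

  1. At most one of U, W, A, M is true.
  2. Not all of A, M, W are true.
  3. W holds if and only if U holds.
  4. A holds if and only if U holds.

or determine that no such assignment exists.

M = False, U = False, A = False, W = False

  (1) {U, W, A, M}: 0 true — at most one ✓
  (2) {A, M, W}: 0/3 true — not all ✓
  (3) W=F, U=F — same ✓
  (4) A=F, U=F — same ✓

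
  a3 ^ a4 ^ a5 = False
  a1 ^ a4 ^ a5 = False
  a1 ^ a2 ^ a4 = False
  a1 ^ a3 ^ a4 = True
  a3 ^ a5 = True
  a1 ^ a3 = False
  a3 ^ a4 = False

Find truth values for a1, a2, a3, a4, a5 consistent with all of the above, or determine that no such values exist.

a1: True, a2: False, a3: True, a4: True, a5: False

a3 ^ a4 ^ a5 = T ^ T ^ F = False ✓
a1 ^ a4 ^ a5 = T ^ T ^ F = False ✓
a1 ^ a2 ^ a4 = T ^ F ^ T = False ✓
a1 ^ a3 ^ a4 = T ^ T ^ T = True ✓
a3 ^ a5 = T ^ F = True ✓
a1 ^ a3 = T ^ T = False ✓
a3 ^ a4 = T ^ T = False ✓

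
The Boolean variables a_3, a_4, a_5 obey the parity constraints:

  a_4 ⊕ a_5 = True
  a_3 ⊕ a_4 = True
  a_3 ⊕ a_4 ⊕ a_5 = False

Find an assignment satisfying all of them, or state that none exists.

a_3 = True, a_4 = False, a_5 = True

a_4 ⊕ a_5 = F ⊕ T = True ✓
a_3 ⊕ a_4 = T ⊕ F = True ✓
a_3 ⊕ a_4 ⊕ a_5 = T ⊕ F ⊕ T = False ✓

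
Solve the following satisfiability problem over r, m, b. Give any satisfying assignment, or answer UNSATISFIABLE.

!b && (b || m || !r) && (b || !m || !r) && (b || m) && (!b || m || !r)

r=F; m=T; b=F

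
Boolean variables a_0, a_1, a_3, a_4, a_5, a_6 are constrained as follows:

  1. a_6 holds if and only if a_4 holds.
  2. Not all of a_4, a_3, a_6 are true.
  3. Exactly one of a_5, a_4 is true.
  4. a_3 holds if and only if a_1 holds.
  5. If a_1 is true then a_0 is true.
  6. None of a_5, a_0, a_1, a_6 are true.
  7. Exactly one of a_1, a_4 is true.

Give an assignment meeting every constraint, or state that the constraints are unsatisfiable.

The formula is unsatisfiable.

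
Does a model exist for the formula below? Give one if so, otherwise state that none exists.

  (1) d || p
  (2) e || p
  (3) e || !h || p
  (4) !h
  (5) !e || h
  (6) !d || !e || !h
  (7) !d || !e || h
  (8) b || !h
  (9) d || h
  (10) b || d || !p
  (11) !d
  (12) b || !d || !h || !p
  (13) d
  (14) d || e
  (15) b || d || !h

Case d = True:
  Clause (!d) is falsified — contradiction.
Case d = False:
  Clause (d) is falsified — contradiction.
Both cases fail, so the formula is unsatisfiable.

UNSATISFIABLE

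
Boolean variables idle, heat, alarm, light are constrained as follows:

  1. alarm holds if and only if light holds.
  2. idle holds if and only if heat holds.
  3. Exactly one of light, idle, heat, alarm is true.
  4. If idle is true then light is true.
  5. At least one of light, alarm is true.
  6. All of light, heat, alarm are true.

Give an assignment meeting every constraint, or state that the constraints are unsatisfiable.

Unsatisfiable — no assignment works.

Case heat = True:
  (2) with heat=T forces idle = True.
  Constraint (3) is violated (idle=T, heat=T) — contradiction.
Case heat = False:
  Constraint (6) is violated (heat=F) — contradiction.
Both cases fail — unsatisfiable.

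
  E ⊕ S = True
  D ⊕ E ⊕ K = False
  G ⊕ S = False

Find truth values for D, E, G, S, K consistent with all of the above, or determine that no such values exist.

D = False, E = False, G = True, S = True, K = False

E ⊕ S = F ⊕ T = True ✓
D ⊕ E ⊕ K = F ⊕ F ⊕ F = False ✓
G ⊕ S = T ⊕ T = False ✓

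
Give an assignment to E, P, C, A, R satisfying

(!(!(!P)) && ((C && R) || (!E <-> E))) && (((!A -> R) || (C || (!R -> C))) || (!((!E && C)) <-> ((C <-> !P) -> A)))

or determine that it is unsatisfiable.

E: False; P: False; C: True; A: True; R: True

  !(!(!P)) && ((C && R) || (!E <-> E)) = True
    !(!(!P)) = True
      !(!P) = False
        !P = True
    (C && R) || (!E <-> E) = True
      C && R = True
      !E <-> E = False
        !E = True
  ((!A -> R) || (C || (!R -> C))) || (!((!E && C)) <-> ((C <-> !P) -> A)) = True
    (!A -> R) || (C || (!R -> C)) = True
      !A -> R = True
        !A = False
      C || (!R -> C) = True
        !R -> C = True
          !R = False
    !((!E && C)) <-> ((C <-> !P) -> A) = False
      !((!E && C)) = False
        !E && C = True
          !E = True
      (C <-> !P) -> A = True
        C <-> !P = True
          !P = True
Both conjuncts True, so the formula holds.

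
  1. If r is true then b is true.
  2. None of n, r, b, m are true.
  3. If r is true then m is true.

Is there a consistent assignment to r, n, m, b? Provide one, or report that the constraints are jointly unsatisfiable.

r=F, n=F, m=F, b=F

  (1) r=F ⇒ b: vacuous ✓
  (2) {n, r, b, m}: 0 true — none ✓
  (3) r=F ⇒ m: vacuous ✓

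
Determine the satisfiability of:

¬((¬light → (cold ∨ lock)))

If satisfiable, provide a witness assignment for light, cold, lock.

light = False; cold = False; lock = False

  ¬((¬light → (cold ∨ lock))) = True
    ¬light → (cold ∨ lock) = False
      ¬light = True
      cold ∨ lock = False
The formula evaluates to True.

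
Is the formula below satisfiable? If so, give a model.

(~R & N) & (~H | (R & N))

N: True, H: False, R: False

  ~R & N = True
    ~R = True
  ~H | (R & N) = True
    ~H = True
    R & N = False
Both conjuncts True, so the formula holds.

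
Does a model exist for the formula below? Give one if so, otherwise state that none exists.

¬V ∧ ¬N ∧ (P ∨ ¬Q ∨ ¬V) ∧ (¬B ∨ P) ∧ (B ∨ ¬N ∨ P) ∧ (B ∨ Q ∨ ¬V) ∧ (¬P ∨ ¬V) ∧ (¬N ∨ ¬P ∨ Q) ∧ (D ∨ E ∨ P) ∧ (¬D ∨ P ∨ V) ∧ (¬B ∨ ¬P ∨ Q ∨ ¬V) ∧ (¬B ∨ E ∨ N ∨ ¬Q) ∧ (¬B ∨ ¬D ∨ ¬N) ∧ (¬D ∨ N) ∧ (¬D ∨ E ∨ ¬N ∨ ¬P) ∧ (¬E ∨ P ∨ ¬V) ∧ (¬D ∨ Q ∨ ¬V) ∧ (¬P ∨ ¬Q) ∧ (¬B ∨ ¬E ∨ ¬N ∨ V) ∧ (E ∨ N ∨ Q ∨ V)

Unit clause (¬V) forces V = False.
Unit clause (¬N) forces N = False.
In (¬D ∨ N) only ¬D is left, so D = False.
Set Q = False.
  then (E ∨ N ∨ Q ∨ V) forces E = True.
Set B = False.
Set P = True.
All clauses satisfied.

Q=F; D=F; V=F; E=T; B=F; P=T; N=F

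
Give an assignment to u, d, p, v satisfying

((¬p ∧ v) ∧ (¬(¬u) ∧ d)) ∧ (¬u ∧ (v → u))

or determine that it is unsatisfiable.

UNSATISFIABLE

Case u = True: the conjunct ¬u is False.
Case u = False: the conjunct ¬(¬u) becomes ¬(¬False) = False.
Both cases fail — unsatisfiable.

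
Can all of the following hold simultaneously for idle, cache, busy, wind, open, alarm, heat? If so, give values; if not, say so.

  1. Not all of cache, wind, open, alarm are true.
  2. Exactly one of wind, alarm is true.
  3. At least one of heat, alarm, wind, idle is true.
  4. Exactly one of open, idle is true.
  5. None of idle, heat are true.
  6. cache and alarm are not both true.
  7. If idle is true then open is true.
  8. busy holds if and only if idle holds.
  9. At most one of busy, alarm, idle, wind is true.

idle: False, cache: False, busy: False, wind: True, open: True, alarm: False, heat: False

  (1) {cache, wind, open, alarm}: 2/4 true — not all ✓
  (2) {wind, alarm}: 1 true — exactly one ✓
  (3) {heat, alarm, wind, idle}: 1 true — at least one ✓
  (4) {open, idle}: 1 true — exactly one ✓
  (5) {idle, heat}: 0 true — none ✓
  (6) cache=F, alarm=F — not both ✓
  (7) idle=F ⇒ open: vacuous ✓
  (8) busy=F, idle=F — same ✓
  (9) {busy, alarm, idle, wind}: 1 true — at most one ✓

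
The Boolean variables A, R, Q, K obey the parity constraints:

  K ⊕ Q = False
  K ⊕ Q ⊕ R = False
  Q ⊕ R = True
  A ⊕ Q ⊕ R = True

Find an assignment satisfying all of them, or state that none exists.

A = False, R = False, Q = True, K = True

K ⊕ Q = T ⊕ T = False ✓
K ⊕ Q ⊕ R = T ⊕ T ⊕ F = False ✓
Q ⊕ R = T ⊕ F = True ✓
A ⊕ Q ⊕ R = F ⊕ T ⊕ F = True ✓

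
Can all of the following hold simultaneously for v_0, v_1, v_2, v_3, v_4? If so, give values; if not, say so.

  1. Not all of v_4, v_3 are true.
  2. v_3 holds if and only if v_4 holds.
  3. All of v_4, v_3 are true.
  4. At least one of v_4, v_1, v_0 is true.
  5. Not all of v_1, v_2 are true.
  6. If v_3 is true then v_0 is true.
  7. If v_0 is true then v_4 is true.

UNSATISFIABLE

Case v_3 = True:
  (1) with v_3=T forces v_4 = False.
  Constraint (2) is violated (v_3=T, v_4=F) — contradiction.
Case v_3 = False:
  Constraint (3) is violated (v_3=F) — contradiction.
Both cases fail — unsatisfiable.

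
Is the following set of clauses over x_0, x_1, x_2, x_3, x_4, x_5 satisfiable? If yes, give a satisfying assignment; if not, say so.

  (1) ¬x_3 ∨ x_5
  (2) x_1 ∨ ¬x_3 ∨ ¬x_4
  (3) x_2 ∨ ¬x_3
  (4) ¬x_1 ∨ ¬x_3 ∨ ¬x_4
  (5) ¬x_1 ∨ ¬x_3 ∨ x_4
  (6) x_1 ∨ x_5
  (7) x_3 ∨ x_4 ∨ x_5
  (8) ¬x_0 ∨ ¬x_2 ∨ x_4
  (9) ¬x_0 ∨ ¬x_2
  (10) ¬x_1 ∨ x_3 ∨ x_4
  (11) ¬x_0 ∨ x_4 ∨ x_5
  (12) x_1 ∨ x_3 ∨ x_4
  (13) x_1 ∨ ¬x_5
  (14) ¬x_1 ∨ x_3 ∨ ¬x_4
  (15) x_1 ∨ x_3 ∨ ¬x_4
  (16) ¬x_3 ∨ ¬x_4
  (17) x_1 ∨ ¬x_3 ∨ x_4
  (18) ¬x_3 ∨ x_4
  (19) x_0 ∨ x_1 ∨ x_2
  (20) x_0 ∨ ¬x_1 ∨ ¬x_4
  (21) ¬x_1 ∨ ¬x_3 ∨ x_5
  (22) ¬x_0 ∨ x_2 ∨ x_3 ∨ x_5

Case x_4 = True:
  (¬x_3 ∨ ¬x_4) forces x_3 = False.
  (¬x_1 ∨ x_3 ∨ ¬x_4) forces x_1 = False.
  Clause (x_1 ∨ x_3 ∨ ¬x_4) is falsified — contradiction.
Case x_4 = False:
  (¬x_3 ∨ x_4) forces x_3 = False.
  (x_3 ∨ x_4 ∨ x_5) forces x_5 = True.
  (¬x_1 ∨ x_3 ∨ x_4) forces x_1 = False.
  Clause (x_1 ∨ x_3 ∨ x_4) is falsified — contradiction.
Both cases fail, so the formula is unsatisfiable.

Unsatisfiable — no assignment works.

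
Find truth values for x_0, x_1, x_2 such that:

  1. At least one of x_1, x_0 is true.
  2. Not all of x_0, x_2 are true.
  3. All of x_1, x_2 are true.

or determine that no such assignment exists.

x_0 = False, x_1 = True, x_2 = True

  (1) {x_1, x_0}: 1 true — at least one ✓
  (2) {x_0, x_2}: 1/2 true — not all ✓
  (3) {x_1, x_2}: all 2 true ✓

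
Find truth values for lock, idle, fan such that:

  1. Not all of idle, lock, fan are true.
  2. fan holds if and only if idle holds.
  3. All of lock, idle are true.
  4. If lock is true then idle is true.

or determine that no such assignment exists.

Unsatisfiable — no assignment works.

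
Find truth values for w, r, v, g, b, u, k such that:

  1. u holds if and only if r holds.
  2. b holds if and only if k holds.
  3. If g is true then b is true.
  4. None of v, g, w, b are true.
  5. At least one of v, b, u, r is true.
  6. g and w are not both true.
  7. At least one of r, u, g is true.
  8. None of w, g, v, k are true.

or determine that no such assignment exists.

w = False, r = True, v = False, g = False, b = False, u = True, k = False

  (1) u=T, r=T — same ✓
  (2) b=F, k=F — same ✓
  (3) g=F ⇒ b: vacuous ✓
  (4) {v, g, w, b}: 0 true — none ✓
  (5) {v, b, u, r}: 2 true — at least one ✓
  (6) g=F, w=F — not both ✓
  (7) {r, u, g}: 2 true — at least one ✓
  (8) {w, g, v, k}: 0 true — none ✓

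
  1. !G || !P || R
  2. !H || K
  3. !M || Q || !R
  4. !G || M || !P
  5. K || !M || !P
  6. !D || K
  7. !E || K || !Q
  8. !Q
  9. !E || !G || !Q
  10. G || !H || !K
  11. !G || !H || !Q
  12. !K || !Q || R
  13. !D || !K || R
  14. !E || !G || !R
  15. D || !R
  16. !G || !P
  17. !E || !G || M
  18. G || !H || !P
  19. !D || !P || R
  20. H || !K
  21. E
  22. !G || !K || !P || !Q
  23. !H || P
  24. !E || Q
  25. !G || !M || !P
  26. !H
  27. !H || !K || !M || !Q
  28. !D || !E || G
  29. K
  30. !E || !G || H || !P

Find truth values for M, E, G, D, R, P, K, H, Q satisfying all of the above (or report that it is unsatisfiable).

Case E = True:
  (!Q) forces Q = False.
  Clause (!E || Q) is falsified — contradiction.
Case E = False:
  Clause (E) is falsified — contradiction.
Both cases fail, so the formula is unsatisfiable.

The formula is unsatisfiable.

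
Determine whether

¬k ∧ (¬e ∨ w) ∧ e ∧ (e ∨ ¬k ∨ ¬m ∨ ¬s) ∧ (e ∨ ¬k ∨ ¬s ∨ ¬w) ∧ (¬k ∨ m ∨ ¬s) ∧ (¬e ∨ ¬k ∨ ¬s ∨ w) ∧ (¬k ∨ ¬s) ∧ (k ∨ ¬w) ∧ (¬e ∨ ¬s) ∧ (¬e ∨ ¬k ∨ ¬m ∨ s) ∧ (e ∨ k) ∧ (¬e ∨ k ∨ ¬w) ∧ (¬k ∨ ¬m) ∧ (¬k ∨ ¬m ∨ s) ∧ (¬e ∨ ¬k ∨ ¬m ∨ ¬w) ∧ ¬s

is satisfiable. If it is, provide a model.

Case k = True:
  Clause (¬k) is falsified — contradiction.
Case k = False:
  (e) forces e = True.
  (¬e ∨ w) forces w = True.
  Clause (k ∨ ¬w) is falsified — contradiction.
Both cases fail, so the formula is unsatisfiable.

Unsatisfiable — no assignment works.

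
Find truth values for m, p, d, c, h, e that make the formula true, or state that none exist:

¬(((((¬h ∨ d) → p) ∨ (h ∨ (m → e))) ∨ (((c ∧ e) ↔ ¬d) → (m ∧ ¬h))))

Case h = True: the formula becomes ¬((True ∨ ¬(((c ∧ e) ↔ ¬d)))) = False.
Case h = False: the formula simplifies to ¬(((p ∨ (m → e)) ∨ (((c ∧ e) ↔ ¬d) → m))).
  m = True: this becomes ¬(((p ∨ e) ∨ True)) = False.
  m = False: this becomes ¬((True ∨ ¬(((c ∧ e) ↔ ¬d)))) = False.
Both cases fail — unsatisfiable.

The formula is unsatisfiable.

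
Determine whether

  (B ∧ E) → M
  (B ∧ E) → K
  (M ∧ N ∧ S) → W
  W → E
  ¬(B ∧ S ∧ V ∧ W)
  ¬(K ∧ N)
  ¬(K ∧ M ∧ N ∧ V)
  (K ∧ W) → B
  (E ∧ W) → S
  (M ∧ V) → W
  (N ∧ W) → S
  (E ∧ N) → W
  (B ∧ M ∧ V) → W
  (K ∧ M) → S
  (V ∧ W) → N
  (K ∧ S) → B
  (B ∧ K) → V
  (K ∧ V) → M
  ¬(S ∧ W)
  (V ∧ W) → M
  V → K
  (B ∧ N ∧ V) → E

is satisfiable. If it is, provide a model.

Set S = True.
  then (¬S ∨ ¬W) forces W = False.
Set N = False.
Try V = True:
  (K ∨ ¬V) forces K = True.
  (¬K ∨ M ∨ ¬V) forces M = True.
  clause (¬M ∨ ¬V ∨ W) is falsified — backtrack.
So V = False.
Set K = False.
Set M = False.
Set B = True.
  then (¬B ∨ ¬E ∨ M) forces E = False.
All clauses satisfied.

S = True, N = False, V = False, W = False, K = False, M = False, B = True, E = False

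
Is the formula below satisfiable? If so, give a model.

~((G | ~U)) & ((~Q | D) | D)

D: True, G: False, U: True, Q: True

  ~((G | ~U)) = True
    G | ~U = False
      ~U = False
  (~Q | D) | D = True
    ~Q | D = True
      ~Q = False
Both conjuncts True, so the formula holds.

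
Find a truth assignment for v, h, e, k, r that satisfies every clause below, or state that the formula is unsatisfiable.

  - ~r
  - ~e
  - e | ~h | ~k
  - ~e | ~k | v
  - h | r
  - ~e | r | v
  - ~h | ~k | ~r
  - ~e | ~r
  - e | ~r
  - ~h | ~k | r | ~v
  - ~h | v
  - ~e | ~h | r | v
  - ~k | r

v=T, h=T, e=F, k=F, r=F

Unit clause (~r) forces r = False.
Unit clause (~e) forces e = False.
In (h | r) only h is left, so h = True.
In (~h | v) only v is left, so v = True.
In (~k | r) only ~k is left, so k = False.
All clauses satisfied.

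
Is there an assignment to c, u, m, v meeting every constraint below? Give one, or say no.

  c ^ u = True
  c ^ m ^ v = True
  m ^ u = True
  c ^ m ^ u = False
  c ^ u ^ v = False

c = True, u = False, m = True, v = True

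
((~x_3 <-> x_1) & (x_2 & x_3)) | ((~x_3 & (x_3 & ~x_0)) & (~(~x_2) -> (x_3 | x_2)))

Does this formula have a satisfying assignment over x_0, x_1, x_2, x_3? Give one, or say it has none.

x_0 = True, x_1 = False, x_2 = True, x_3 = True

  ((~x_3 <-> x_1) & (x_2 & x_3)) | ((~x_3 & (x_3 & ~x_0)) & (~(~x_2) -> (x_3 | x_2))) = True
    (~x_3 <-> x_1) & (x_2 & x_3) = True
      ~x_3 <-> x_1 = True
        ~x_3 = False
      x_2 & x_3 = True
    (~x_3 & (x_3 & ~x_0)) & (~(~x_2) -> (x_3 | x_2)) = False
      ~x_3 & (x_3 & ~x_0) = False
        ~x_3 = False
        x_3 & ~x_0 = False
          ~x_0 = False
      ~(~x_2) -> (x_3 | x_2) = True
        ~(~x_2) = True
          ~x_2 = False
        x_3 | x_2 = True
The formula evaluates to True.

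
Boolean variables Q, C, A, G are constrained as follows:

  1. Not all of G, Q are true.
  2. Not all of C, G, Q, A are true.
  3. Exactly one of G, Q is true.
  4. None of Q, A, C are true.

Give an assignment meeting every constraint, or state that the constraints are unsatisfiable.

Q = False; C = False; A = False; G = True

  (1) {G, Q}: 1/2 true — not all ✓
  (2) {C, G, Q, A}: 1/4 true — not all ✓
  (3) {G, Q}: 1 true — exactly one ✓
  (4) {Q, A, C}: 0 true — none ✓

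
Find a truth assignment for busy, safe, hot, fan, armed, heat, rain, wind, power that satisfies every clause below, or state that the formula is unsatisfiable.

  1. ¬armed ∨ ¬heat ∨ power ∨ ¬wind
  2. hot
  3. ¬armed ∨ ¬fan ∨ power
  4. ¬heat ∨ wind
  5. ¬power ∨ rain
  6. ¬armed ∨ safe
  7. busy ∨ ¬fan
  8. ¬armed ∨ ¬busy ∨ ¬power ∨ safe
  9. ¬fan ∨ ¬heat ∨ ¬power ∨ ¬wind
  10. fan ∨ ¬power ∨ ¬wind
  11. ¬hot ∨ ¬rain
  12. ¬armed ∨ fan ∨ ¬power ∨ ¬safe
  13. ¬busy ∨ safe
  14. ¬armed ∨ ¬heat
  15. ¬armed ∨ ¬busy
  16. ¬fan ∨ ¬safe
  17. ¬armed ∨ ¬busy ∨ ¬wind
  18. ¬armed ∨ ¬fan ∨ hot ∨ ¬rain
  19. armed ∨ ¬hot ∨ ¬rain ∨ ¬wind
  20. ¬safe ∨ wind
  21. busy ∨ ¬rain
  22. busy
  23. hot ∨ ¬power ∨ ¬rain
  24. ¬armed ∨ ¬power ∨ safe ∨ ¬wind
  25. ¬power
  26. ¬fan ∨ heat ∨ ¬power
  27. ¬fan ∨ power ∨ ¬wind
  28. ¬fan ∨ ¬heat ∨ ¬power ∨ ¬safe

busy = True, safe = True, hot = True, fan = False, armed = False, heat = True, rain = False, wind = True, power = False

Unit clause (hot) forces hot = True.
In (¬hot ∨ ¬rain) only ¬rain is left, so rain = False.
Unit clause (busy) forces busy = True.
Unit clause (¬power) forces power = False.
In (¬busy ∨ safe) only safe is left, so safe = True.
In (¬armed ∨ ¬busy) only ¬armed is left, so armed = False.
In (¬fan ∨ ¬safe) only ¬fan is left, so fan = False.
In (¬safe ∨ wind) only wind is left, so wind = True.
Set heat = True.
All clauses satisfied.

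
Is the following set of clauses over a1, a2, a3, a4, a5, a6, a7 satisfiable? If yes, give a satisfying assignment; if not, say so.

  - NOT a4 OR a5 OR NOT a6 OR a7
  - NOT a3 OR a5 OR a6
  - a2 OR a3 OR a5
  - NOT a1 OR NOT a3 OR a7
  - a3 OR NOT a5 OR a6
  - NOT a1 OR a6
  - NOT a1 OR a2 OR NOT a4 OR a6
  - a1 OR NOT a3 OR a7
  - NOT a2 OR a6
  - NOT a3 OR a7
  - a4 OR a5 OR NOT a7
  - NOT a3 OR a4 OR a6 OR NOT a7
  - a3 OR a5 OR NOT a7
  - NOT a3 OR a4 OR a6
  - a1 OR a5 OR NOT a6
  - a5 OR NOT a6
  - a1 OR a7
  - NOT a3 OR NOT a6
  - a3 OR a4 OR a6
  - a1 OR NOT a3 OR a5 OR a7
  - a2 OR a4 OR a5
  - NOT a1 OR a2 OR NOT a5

Set a1 = False.
  then (a1 OR a7) forces a7 = True.
Set a2 = True.
  then (NOT a2 OR a6) forces a6 = True.
  then (a1 OR a5 OR NOT a6) forces a5 = True.
  then (NOT a3 OR NOT a6) forces a3 = False.
Set a4 = True.
All clauses satisfied.

a1 = False; a2 = True; a3 = False; a4 = True; a5 = True; a6 = True; a7 = True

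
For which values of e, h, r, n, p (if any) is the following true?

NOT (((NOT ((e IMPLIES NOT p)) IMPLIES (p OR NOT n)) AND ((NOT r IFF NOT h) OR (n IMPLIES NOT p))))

e: True; h: False; r: True; n: True; p: True

  NOT (((NOT ((e IMPLIES NOT p)) IMPLIES (p OR NOT n)) AND ((NOT r IFF NOT h) OR (n IMPLIES NOT p)))) = True
    (NOT ((e IMPLIES NOT p)) IMPLIES (p OR NOT n)) AND ((NOT r IFF NOT h) OR (n IMPLIES NOT p)) = False
      NOT ((e IMPLIES NOT p)) IMPLIES (p OR NOT n) = True
        NOT ((e IMPLIES NOT p)) = True
          e IMPLIES NOT p = False
            NOT p = False
        p OR NOT n = True
          NOT n = False
      (NOT r IFF NOT h) OR (n IMPLIES NOT p) = False
        NOT r IFF NOT h = False
          NOT r = False
          NOT h = True
        n IMPLIES NOT p = False
          NOT p = False
The formula evaluates to True.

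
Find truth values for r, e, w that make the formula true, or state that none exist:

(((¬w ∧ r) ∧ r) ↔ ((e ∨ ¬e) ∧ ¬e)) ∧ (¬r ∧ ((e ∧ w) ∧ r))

Case r = True: the conjunct ¬r is False.
Case r = False: the conjunct r is False.
Both cases fail — unsatisfiable.

Unsatisfiable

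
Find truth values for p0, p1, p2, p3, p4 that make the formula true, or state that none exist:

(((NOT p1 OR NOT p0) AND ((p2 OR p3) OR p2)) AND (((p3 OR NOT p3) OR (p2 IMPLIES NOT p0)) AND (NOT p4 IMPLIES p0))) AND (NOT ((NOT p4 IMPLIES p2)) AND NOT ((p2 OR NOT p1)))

Unsatisfiable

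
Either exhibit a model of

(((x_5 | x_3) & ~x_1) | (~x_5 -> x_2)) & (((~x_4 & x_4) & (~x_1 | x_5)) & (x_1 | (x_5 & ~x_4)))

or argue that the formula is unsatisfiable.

UNSATISFIABLE

Case x_4 = True: the conjunct ~x_4 is False.
Case x_4 = False: the conjunct x_4 is False.
Both cases fail — unsatisfiable.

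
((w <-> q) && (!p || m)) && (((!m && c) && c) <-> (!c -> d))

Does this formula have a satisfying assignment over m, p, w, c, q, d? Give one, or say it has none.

m = True; p = True; w = True; c = False; q = True; d = False

  (w <-> q) && (!p || m) = True
    w <-> q = True
    !p || m = True
      !p = False
  ((!m && c) && c) <-> (!c -> d) = True
    (!m && c) && c = False
      !m && c = False
        !m = False
    !c -> d = False
      !c = True
Both conjuncts True, so the formula holds.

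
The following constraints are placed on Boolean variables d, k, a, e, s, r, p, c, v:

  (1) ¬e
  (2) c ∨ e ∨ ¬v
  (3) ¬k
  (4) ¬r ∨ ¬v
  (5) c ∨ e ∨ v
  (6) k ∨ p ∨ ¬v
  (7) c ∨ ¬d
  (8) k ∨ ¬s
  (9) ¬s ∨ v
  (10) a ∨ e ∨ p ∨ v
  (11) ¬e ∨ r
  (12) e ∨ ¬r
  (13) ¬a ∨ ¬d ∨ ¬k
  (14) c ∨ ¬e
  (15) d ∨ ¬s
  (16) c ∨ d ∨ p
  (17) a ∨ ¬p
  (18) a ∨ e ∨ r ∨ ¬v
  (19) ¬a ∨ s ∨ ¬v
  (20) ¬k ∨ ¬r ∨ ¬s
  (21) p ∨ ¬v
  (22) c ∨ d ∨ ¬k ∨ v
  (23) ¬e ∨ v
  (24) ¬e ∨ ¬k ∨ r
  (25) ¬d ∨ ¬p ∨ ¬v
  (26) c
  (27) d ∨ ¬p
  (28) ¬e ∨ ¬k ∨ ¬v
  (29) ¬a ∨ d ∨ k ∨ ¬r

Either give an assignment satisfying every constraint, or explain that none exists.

d: True, k: False, a: True, e: False, s: False, r: False, p: False, c: True, v: False

Unit clause (¬e) forces e = False.
Unit clause (¬k) forces k = False.
In (k ∨ ¬s) only ¬s is left, so s = False.
In (e ∨ ¬r) only ¬r is left, so r = False.
Unit clause (c) forces c = True.
Set d = True.
Try a = False:
  (a ∨ ¬p) forces p = False.
  (k ∨ p ∨ ¬v) forces v = False.
  clause (a ∨ e ∨ p ∨ v) is falsified — backtrack.
So a = True.
  then (¬a ∨ s ∨ ¬v) forces v = False.
Set p = False.
All clauses satisfied.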